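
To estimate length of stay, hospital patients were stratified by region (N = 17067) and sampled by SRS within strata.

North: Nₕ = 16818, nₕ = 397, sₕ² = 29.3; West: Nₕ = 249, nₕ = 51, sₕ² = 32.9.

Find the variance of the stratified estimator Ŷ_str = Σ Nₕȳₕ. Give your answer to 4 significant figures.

2.041 × 10^7

Var(Ŷ_str) = Σₕ Nₕ²(1 − fₕ)sₕ²/nₕ.
North: 16818²·(1 − 397/16818)·29.3/397 = 2.03822 × 10^7.
West: 249²·(1 − 51/249)·32.9/51 = 31804.624.
Sum = 2.0414005 × 10^7.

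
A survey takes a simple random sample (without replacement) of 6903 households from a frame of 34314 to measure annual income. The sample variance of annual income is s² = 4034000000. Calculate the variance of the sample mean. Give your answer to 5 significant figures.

466820

Under SRS without replacement, Var(ȳ) = (1 − f)·s²/n with f = n/N = 6903/34314 = 0.20117153.
Var(ȳ) = (1 − 0.20117153)·4034000000/6903 = 0.79882847·584383.6 = 466822.26.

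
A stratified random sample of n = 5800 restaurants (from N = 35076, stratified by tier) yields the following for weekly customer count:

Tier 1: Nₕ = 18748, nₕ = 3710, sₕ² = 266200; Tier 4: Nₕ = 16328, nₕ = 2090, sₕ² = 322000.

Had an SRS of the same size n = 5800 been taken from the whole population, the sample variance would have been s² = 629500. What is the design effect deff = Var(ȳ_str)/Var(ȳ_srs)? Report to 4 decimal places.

Var(ȳ_str) = Σ Wₕ²(1−fₕ)sₕ²/nₕ with Wₕ = Nₕ/35076:
  Tier 1: (18748/35076)²·(1−3710/18748)·266200/3710 = 16.442167
  Tier 4: (16328/35076)²·(1−2090/16328)·322000/2090 = 29.11196
  → Var(ȳ_str) = 45.554127.
Var(ȳ_srs) = (1 − 5800/35076)·629500/5800 = 90.587739.
deff = 45.554127 / 90.587739 = 0.5029.

0.5029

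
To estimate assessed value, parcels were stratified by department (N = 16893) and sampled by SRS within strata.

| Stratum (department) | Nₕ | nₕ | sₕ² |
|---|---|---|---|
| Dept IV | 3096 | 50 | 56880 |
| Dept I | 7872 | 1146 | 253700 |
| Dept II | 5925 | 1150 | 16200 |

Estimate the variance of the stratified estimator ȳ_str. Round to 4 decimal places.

Var(ȳ_str) = Σₕ Wₕ²(1 − fₕ)sₕ²/nₕ with Wₕ = Nₕ/N, N = 16893.
Dept IV: Wₕ = 0.18327118; term = 0.18327118²·(1 − 0.01614987)·56880/50 = 37.59299.
Dept I: Wₕ = 0.46599183; term = 0.46599183²·(1 − 0.14557927)·253700/1146 = 41.073739.
Dept II: Wₕ = 0.35073699; term = 0.35073699²·(1 − 0.19409283)·16200/1150 = 1.3965785.
Sum = 80.063308.

80.0633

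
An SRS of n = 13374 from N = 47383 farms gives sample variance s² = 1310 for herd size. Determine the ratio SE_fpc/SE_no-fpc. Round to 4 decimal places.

0.8472

f = n/N = 13374/47383 = 0.28225313.
SE_no-fpc = √(s²/n) = 0.31297164; SE_fpc = √((1−f)s²/n) = 0.2651494.
Ratio = √(1−f) = 0.84719943.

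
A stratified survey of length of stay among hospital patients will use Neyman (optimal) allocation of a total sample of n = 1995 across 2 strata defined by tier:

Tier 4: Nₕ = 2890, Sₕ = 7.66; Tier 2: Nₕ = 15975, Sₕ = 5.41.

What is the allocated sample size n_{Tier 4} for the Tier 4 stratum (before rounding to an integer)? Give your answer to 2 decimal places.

406.81

Neyman allocation: nₕ = n·NₕSₕ / Σⱼ NⱼSⱼ.
Σ NⱼSⱼ = 2890·7.66 + 15975·5.41 = 108562.15.
n_{Tier 4} = 1995·2890·7.66 / 108562.15 = 406.81.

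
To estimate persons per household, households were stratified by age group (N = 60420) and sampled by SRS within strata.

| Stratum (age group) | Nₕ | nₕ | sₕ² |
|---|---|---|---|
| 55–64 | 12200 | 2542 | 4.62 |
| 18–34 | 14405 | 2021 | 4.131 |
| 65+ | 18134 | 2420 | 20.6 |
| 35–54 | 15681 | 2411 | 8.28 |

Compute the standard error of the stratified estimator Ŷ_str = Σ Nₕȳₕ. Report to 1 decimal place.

Var(Ŷ_str) = Σₕ Nₕ²(1 − fₕ)sₕ²/nₕ.
55–64: 12200²·(1 − 2542/12200)·4.62/2542 = 214147.72.
18–34: 14405²·(1 − 2021/14405)·4.131/2021 = 364638.98.
65+: 18134²·(1 − 2420/18134)·20.6/2420 = 2.4256728 × 10^6.
35–54: 15681²·(1 − 2411/15681)·8.28/2411 = 714624.34.
Sum = 3.7190838 × 10^6.
SE = √(3.7190838 × 10^6) = 1928.5.

1928.5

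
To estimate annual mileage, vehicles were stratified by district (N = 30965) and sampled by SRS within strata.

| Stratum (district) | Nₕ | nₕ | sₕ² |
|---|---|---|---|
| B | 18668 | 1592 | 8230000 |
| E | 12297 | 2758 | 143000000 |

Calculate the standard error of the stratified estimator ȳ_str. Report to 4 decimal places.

Var(ȳ_str) = Σₕ Wₕ²(1 − fₕ)sₕ²/nₕ with Wₕ = Nₕ/N, N = 30965.
B: Wₕ = 0.60287421; term = 0.60287421²·(1 − 0.08527962)·8230000/1592 = 1718.6939.
E: Wₕ = 0.39712579; term = 0.39712579²·(1 − 0.22428235)·143000000/2758 = 6343.101.
Sum = 8061.7949.
SE = √(8061.7949) = 89.7875.

89.7875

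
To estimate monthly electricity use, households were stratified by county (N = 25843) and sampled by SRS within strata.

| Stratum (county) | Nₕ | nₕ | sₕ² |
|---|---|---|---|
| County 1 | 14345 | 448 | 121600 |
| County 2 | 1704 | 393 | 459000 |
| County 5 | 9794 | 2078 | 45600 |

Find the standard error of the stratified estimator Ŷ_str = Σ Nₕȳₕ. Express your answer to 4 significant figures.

241600

Var(Ŷ_str) = Σₕ Nₕ²(1 − fₕ)sₕ²/nₕ.
County 1: 14345²·(1 − 448/14345)·121600/448 = 5.4109955 × 10^10.
County 2: 1704²·(1 − 393/1704)·459000/393 = 2.6091102 × 10^9.
County 5: 9794²·(1 − 2078/9794)·45600/2078 = 1.6583325 × 10^9.
Sum = 5.8377398 × 10^10.
SE = √(5.8377398 × 10^10) = 241600.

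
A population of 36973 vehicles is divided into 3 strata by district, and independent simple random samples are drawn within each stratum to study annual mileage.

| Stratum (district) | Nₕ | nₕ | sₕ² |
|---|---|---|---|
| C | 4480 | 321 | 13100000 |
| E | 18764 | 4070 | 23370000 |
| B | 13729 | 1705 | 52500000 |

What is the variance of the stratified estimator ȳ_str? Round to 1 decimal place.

5432.8

Var(ȳ_str) = Σₕ Wₕ²(1 − fₕ)sₕ²/nₕ with Wₕ = Nₕ/N, N = 36973.
C: Wₕ = 0.12116950; term = 0.12116950²·(1 − 0.07165179)·13100000/321 = 556.24205.
E: Wₕ = 0.50750548; term = 0.50750548²·(1 − 0.21690471)·23370000/4070 = 1158.1382.
B: Wₕ = 0.37132502; term = 0.37132502²·(1 − 0.12418967)·52500000/1705 = 3718.3769.
Sum = 5432.7572.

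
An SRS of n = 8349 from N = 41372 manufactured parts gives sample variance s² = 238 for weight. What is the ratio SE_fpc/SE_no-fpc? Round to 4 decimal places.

f = n/N = 8349/41372 = 0.20180315.
SE_no-fpc = √(s²/n) = 0.16883841; SE_fpc = √((1−f)s²/n) = 0.15084338.
Ratio = √(1−f) = 0.89341863.

0.8934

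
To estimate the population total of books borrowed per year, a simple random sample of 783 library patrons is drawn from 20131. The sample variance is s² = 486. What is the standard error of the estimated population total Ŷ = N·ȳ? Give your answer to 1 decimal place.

Var(Ŷ) = N²·Var(ȳ) = N²·(1 − n/N)·s²/n.
f = 783/20131 = 0.03889524; Var(ȳ) = 0.96110476·486/783 = 0.59654778.
Var(Ŷ) = 20131² · 0.59654778 = 2.4175526 × 10^8.
SE(Ŷ) = √(2.4175526 × 10^8) = 15548.5.

15548.5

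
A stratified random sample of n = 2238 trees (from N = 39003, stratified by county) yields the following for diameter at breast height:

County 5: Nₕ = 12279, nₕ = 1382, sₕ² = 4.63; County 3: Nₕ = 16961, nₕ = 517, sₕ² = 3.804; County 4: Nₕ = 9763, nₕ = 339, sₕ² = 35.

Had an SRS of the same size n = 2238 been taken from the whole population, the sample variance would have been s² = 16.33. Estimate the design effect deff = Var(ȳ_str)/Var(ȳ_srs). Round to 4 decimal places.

1.1469

Var(ȳ_str) = Σ Wₕ²(1−fₕ)sₕ²/nₕ with Wₕ = Nₕ/39003:
  County 5: (12279/39003)²·(1−1382/12279)·4.63/1382 = 2.9467743 × 10^-4
  County 3: (16961/39003)²·(1−517/16961)·3.804/517 = 0.0013490028
  County 4: (9763/39003)²·(1−339/9763)·35/339 = 0.0062444025
  → Var(ȳ_str) = 0.0078880827.
Var(ȳ_srs) = (1 − 2238/39003)·16.33/2238 = 0.0068780077.
deff = 0.0078880827 / 0.0068780077 = 1.1469.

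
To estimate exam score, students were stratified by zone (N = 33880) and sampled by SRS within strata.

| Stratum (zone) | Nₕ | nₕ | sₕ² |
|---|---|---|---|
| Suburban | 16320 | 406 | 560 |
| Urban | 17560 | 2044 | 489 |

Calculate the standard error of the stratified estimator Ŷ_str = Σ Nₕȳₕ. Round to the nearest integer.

Var(Ŷ_str) = Σₕ Nₕ²(1 − fₕ)sₕ²/nₕ.
Suburban: 16320²·(1 − 406/16320)·560/406 = 3.5822963 × 10^8.
Urban: 17560²·(1 − 2044/17560)·489/2044 = 6.5182686 × 10^7.
Sum = 4.2341232 × 10^8.
SE = √(4.2341232 × 10^8) = 20577.

20577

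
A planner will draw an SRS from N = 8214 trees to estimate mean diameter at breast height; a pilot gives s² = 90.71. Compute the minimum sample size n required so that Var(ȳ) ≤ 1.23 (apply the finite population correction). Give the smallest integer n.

74

Without fpc, n₀ = s²/D = 90.71/1.23 = 73.7480.
With fpc, (1 − n/N)·s²/n ≤ D requires n ≥ n₀/(1 + n₀/N) = 73.7480/(1 + 73.7480/8214) = 73.0918.
Rounding up, n = 74.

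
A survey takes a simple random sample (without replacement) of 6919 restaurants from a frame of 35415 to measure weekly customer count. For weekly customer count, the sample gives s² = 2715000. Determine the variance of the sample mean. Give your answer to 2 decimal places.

315.74

Under SRS without replacement, Var(ȳ) = (1 − f)·s²/n with f = n/N = 6919/35415 = 0.19536919.
Var(ȳ) = (1 − 0.19536919)·2715000/6919 = 0.80463081·392.39775 = 315.73531.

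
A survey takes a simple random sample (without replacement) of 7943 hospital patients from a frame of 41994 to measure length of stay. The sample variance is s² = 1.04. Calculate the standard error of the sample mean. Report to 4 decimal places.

Under SRS without replacement, Var(ȳ) = (1 − f)·s²/n with f = n/N = 7943/41994 = 0.18914607.
Var(ȳ) = (1 − 0.18914607)·1.04/7943 = 0.81085393·1.309329 × 10^-4 = 1.0616745 × 10^-4.
SE(ȳ) = √(1.0616745 × 10^-4) = 0.0103.

0.0103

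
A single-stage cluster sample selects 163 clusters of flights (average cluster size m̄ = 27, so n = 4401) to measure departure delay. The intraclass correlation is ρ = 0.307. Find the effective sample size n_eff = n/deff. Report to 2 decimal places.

deff = 1 + (27 − 1)·0.307 = 1 + 7.982 = 8.982.
n_eff = 4401 / 8.982 = 489.98.

489.98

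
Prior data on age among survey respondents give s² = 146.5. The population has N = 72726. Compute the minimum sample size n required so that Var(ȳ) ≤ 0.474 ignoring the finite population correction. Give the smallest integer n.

310

Without fpc, n₀ = s²/D = 146.5/0.474 = 309.0717.
Rounding up, n = 310.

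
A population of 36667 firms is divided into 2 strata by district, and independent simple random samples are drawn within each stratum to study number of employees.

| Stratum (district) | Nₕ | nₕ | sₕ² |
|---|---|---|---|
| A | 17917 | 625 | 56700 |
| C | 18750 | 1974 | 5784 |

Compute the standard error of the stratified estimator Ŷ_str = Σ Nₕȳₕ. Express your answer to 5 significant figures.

Var(Ŷ_str) = Σₕ Nₕ²(1 − fₕ)sₕ²/nₕ.
A: 17917²·(1 − 625/17917)·56700/625 = 2.810694 × 10^10.
C: 18750²·(1 − 1974/18750)·5784/1974 = 9.2166018 × 10^8.
Sum = 2.90286 × 10^10.
SE = √(2.90286 × 10^10) = 170380.

170380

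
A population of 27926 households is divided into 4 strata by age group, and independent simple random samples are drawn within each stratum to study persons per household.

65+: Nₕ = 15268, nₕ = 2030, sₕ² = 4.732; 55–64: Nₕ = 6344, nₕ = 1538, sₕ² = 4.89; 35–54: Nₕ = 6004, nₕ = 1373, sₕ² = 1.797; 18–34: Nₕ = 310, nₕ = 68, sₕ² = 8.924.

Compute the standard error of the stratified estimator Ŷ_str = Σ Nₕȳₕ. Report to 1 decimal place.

783.8

Var(Ŷ_str) = Σₕ Nₕ²(1 − fₕ)sₕ²/nₕ.
65+: 15268²·(1 − 2030/15268)·4.732/2030 = 471143.52.
55–64: 6344²·(1 − 1538/6344)·4.89/1538 = 96939.207.
35–54: 6004²·(1 − 1373/6004)·1.797/1373 = 36390.917.
18–34: 310²·(1 − 68/310)·8.924/68 = 9845.2718.
Sum = 614318.92.
SE = √(614318.92) = 783.8.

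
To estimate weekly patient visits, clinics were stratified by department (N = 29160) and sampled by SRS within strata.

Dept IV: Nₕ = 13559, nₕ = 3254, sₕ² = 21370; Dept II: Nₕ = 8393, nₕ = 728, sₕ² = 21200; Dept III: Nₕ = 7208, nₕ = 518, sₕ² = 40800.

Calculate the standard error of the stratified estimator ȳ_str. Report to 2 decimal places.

Var(ȳ_str) = Σₕ Wₕ²(1 − fₕ)sₕ²/nₕ with Wₕ = Nₕ/N, N = 29160.
Dept IV: Wₕ = 0.46498628; term = 0.46498628²·(1 − 0.23998820)·21370/3254 = 1.0791644.
Dept II: Wₕ = 0.28782579; term = 0.28782579²·(1 − 0.08673895)·21200/728 = 2.2032249.
Dept III: Wₕ = 0.24718793; term = 0.24718793²·(1 − 0.07186459)·40800/518 = 4.4667975.
Sum = 7.7491868.
SE = √(7.7491868) = 2.78.

2.78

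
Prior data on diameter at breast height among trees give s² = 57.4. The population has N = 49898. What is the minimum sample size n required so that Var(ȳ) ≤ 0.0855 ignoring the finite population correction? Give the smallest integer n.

672

Without fpc, n₀ = s²/D = 57.4/0.0855 = 671.3450.
Rounding up, n = 672.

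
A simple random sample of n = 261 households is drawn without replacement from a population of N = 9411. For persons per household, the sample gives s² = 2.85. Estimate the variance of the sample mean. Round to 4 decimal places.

Under SRS without replacement, Var(ȳ) = (1 − f)·s²/n with f = n/N = 261/9411 = 0.02773350.
Var(ȳ) = (1 − 0.02773350)·2.85/261 = 0.97226650·0.01091954 = 0.010616703.

0.0106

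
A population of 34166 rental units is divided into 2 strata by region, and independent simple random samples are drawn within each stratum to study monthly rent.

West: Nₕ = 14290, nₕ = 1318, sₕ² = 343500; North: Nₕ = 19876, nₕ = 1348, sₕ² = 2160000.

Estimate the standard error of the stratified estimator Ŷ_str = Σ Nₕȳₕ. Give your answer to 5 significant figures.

Var(Ŷ_str) = Σₕ Nₕ²(1 − fₕ)sₕ²/nₕ.
West: 14290²·(1 − 1318/14290)·343500/1318 = 4.8311498 × 10^10.
North: 19876²·(1 − 1348/19876)·2160000/1348 = 5.9009426 × 10^11.
Sum = 6.3840576 × 10^11.
SE = √(6.3840576 × 10^11) = 799000.

799000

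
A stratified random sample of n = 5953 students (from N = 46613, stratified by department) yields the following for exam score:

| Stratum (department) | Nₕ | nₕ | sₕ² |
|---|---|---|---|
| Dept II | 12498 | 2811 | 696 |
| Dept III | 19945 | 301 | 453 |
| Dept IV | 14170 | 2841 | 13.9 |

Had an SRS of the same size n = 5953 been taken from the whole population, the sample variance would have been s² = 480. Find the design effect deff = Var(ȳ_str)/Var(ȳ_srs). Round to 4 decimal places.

4.0598

Var(ȳ_str) = Σ Wₕ²(1−fₕ)sₕ²/nₕ with Wₕ = Nₕ/46613:
  Dept II: (12498/46613)²·(1−2811/12498)·696/2811 = 0.013796347
  Dept III: (19945/46613)²·(1−301/19945)·453/301 = 0.27138233
  Dept IV: (14170/46613)²·(1−2841/14170)·13.9/2841 = 3.614855 × 10^-4
  → Var(ȳ_str) = 0.28554016.
Var(ȳ_srs) = (1 − 5953/46613)·480/5953 = 0.070334058.
deff = 0.28554016 / 0.070334058 = 4.0598.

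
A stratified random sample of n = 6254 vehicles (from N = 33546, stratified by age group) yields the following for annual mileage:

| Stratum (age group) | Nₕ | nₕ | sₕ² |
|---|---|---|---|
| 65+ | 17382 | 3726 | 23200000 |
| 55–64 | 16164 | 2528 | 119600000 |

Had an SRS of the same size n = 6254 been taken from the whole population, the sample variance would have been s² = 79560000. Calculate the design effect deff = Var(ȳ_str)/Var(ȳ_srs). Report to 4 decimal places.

1.0222

Var(ȳ_str) = Σ Wₕ²(1−fₕ)sₕ²/nₕ with Wₕ = Nₕ/33546:
  65+: (17382/33546)²·(1−3726/17382)·23200000/3726 = 1313.3694
  55–64: (16164/33546)²·(1−2528/16164)·119600000/2528 = 9266.3449
  → Var(ȳ_str) = 10579.714.
Var(ȳ_srs) = (1 − 6254/33546)·79560000/6254 = 10349.79.
deff = 10579.714 / 10349.79 = 1.0222.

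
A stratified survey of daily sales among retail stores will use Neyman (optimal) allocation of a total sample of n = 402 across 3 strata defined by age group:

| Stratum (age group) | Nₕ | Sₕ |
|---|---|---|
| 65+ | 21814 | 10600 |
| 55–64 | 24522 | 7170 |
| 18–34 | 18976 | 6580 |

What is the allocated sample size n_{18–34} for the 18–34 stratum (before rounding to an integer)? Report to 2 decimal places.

Neyman allocation: nₕ = n·NₕSₕ / Σⱼ NⱼSⱼ.
Σ NⱼSⱼ = 21814·10600 + 24522·7170 + 18976·6580 = 5.3191322 × 10^8.
n_{18–34} = 402·18976·6580 / (5.3191322 × 10^8) = 94.37.

94.37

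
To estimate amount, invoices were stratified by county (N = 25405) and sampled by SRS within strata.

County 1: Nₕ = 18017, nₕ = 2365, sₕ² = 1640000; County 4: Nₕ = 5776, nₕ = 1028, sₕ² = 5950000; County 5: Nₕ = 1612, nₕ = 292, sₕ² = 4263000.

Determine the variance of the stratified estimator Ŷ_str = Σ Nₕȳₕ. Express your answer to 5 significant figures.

3.8535 × 10^11

Var(Ŷ_str) = Σₕ Nₕ²(1 − fₕ)sₕ²/nₕ.
County 1: 18017²·(1 − 2365/18017)·1640000/2365 = 1.9555324 × 10^11.
County 4: 5776²·(1 − 1028/5776)·5950000/1028 = 1.58731 × 10^11.
County 5: 1612²·(1 − 292/1612)·4263000/292 = 3.1065007 × 10^10.
Sum = 3.8534925 × 10^11.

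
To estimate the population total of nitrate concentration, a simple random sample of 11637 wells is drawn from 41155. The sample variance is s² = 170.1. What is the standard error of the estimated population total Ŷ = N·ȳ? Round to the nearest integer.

4214

Var(Ŷ) = N²·Var(ȳ) = N²·(1 − n/N)·s²/n.
f = 11637/41155 = 0.28276030; Var(ȳ) = 0.71723970·170.1/11637 = 0.010484014.
Var(Ŷ) = 41155² · 0.010484014 = 1.7757131 × 10^7.
SE(Ŷ) = √(1.7757131 × 10^7) = 4214.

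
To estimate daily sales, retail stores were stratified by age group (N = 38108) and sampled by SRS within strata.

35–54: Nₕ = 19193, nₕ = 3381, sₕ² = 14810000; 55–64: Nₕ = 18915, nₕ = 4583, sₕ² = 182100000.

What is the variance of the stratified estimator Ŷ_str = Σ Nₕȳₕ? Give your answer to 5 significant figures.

1.2101 × 10^13

Var(Ŷ_str) = Σₕ Nₕ²(1 − fₕ)sₕ²/nₕ.
35–54: 19193²·(1 − 3381/19193)·14810000/3381 = 1.3293507 × 10^12.
55–64: 18915²·(1 − 4583/18915)·182100000/4583 = 1.0771427 × 10^13.
Sum = 1.2100778 × 10^13.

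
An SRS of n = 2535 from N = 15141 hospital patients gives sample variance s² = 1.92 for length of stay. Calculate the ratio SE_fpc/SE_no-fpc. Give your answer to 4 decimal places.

0.9125

f = n/N = 2535/15141 = 0.16742619.
SE_no-fpc = √(s²/n) = 0.027520837; SE_fpc = √((1−f)s²/n) = 0.02511152.
Ratio = √(1−f) = 0.91245482.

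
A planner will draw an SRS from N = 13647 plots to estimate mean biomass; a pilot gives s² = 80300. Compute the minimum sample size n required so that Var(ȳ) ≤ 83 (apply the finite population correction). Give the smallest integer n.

Without fpc, n₀ = s²/D = 80300/83 = 967.4699.
With fpc, (1 − n/N)·s²/n ≤ D requires n ≥ n₀/(1 + n₀/N) = 967.4699/(1 + 967.4699/13647) = 903.4239.
Rounding up, n = 904.

904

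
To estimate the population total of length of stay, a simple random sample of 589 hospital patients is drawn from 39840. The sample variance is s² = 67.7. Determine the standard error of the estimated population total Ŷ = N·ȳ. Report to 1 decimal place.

13406.7

Var(Ŷ) = N²·Var(ȳ) = N²·(1 − n/N)·s²/n.
f = 589/39840 = 0.01478414; Var(ȳ) = 0.98521586·67.7/589 = 0.11324128.
Var(Ŷ) = 39840² · 0.11324128 = 1.7973946 × 10^8.
SE(Ŷ) = √(1.7973946 × 10^8) = 13406.7.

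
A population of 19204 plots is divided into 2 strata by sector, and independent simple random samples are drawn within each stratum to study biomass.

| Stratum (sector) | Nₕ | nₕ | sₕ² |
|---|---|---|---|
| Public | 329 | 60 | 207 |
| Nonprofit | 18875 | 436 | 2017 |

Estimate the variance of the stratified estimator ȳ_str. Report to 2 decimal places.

4.37

Var(ȳ_str) = Σₕ Wₕ²(1 − fₕ)sₕ²/nₕ with Wₕ = Nₕ/N, N = 19204.
Public: Wₕ = 0.01713185; term = 0.01713185²·(1 − 0.18237082)·207/60 = 8.2791143 × 10^-4.
Nonprofit: Wₕ = 0.98286815; term = 0.98286815²·(1 − 0.02309934)·2017/436 = 4.3657648.
Sum = 4.3665927.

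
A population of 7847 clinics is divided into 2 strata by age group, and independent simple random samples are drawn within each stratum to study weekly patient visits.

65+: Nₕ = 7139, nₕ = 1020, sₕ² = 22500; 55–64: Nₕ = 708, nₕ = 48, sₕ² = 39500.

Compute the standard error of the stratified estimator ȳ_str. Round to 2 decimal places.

4.68

Var(ȳ_str) = Σₕ Wₕ²(1 − fₕ)sₕ²/nₕ with Wₕ = Nₕ/N, N = 7847.
65+: Wₕ = 0.90977444; term = 0.90977444²·(1 − 0.14287715)·22500/1020 = 15.649226.
55–64: Wₕ = 0.09022556; term = 0.09022556²·(1 − 0.06779661)·39500/48 = 6.2449037.
Sum = 21.89413.
SE = √(21.89413) = 4.68.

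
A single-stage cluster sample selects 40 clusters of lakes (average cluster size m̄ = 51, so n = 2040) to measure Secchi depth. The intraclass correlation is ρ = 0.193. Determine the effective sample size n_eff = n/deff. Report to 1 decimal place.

191.5

deff = 1 + (51 − 1)·0.193 = 1 + 9.65 = 10.65.
n_eff = 2040 / 10.65 = 191.5.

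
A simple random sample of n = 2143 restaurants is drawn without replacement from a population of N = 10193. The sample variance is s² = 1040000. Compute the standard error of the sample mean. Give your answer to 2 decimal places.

19.58

Under SRS without replacement, Var(ȳ) = (1 − f)·s²/n with f = n/N = 2143/10193 = 0.21024232.
Var(ȳ) = (1 − 0.21024232)·1040000/2143 = 0.78975768·485.30098 = 383.27017.
SE(ȳ) = √(383.27017) = 19.58.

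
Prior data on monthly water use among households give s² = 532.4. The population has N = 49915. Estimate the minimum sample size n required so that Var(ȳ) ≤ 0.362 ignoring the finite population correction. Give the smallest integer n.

Without fpc, n₀ = s²/D = 532.4/0.362 = 1470.7182.
Rounding up, n = 1471.

1471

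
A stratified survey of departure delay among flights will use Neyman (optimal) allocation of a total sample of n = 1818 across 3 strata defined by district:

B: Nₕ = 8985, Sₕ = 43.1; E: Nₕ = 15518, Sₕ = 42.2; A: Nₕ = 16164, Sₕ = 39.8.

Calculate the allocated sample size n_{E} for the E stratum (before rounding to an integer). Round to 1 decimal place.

706.4

Neyman allocation: nₕ = n·NₕSₕ / Σⱼ NⱼSⱼ.
Σ NⱼSⱼ = 8985·43.1 + 15518·42.2 + 16164·39.8 = 1.6854403 × 10^6.
n_{E} = 1818·15518·42.2 / (1.6854403 × 10^6) = 706.4.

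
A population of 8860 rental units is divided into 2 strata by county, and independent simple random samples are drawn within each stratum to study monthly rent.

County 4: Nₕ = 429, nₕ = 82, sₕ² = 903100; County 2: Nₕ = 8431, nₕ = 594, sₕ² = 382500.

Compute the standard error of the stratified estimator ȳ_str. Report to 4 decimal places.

23.7254

Var(ȳ_str) = Σₕ Wₕ²(1 − fₕ)sₕ²/nₕ with Wₕ = Nₕ/N, N = 8860.
County 4: Wₕ = 0.04841986; term = 0.04841986²·(1 − 0.19114219)·903100/82 = 20.885329.
County 2: Wₕ = 0.95158014; term = 0.95158014²·(1 − 0.07045428)·382500/594 = 542.00899.
Sum = 562.89432.
SE = √(562.89432) = 23.7254.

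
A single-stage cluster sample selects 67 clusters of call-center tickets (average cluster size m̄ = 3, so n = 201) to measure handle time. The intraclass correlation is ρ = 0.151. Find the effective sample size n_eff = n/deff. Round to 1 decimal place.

deff = 1 + (3 − 1)·0.151 = 1 + 0.302 = 1.302.
n_eff = 201 / 1.302 = 154.4.

154.4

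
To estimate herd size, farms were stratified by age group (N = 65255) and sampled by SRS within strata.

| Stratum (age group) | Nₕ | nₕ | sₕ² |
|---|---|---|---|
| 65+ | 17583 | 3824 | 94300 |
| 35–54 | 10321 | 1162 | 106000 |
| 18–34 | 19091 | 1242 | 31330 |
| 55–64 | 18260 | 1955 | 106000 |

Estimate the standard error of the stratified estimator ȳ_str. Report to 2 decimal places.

3.04

Var(ȳ_str) = Σₕ Wₕ²(1 − fₕ)sₕ²/nₕ with Wₕ = Nₕ/N, N = 65255.
65+: Wₕ = 0.26945062; term = 0.26945062²·(1 − 0.21748280)·94300/3824 = 1.4010256.
35–54: Wₕ = 0.15816413; term = 0.15816413²·(1 − 0.11258599)·106000/1162 = 2.0250791.
18–34: Wₕ = 0.29255996; term = 0.29255996²·(1 − 0.06505683)·31330/1242 = 2.0186163.
55–64: Wₕ = 0.27982530; term = 0.27982530²·(1 − 0.10706462)·106000/1955 = 3.790994.
Sum = 9.235715.
SE = √(9.235715) = 3.04.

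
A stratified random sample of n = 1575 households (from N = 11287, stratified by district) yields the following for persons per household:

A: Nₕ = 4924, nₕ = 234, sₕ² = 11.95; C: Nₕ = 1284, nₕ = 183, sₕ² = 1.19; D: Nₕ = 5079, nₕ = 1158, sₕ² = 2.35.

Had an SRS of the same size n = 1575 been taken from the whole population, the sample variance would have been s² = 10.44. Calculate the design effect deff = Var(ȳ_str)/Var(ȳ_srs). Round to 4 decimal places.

1.6913

Var(ȳ_str) = Σ Wₕ²(1−fₕ)sₕ²/nₕ with Wₕ = Nₕ/11287:
  A: (4924/11287)²·(1−234/4924)·11.95/234 = 0.009257333
  C: (1284/11287)²·(1−183/1284)·1.19/183 = 7.2159109 × 10^-5
  D: (5079/11287)²·(1−1158/5079)·2.35/1158 = 3.1723223 × 10^-4
  → Var(ȳ_str) = 0.0096467243.
Var(ȳ_srs) = (1 − 1575/11287)·10.44/1575 = 0.0057036135.
deff = 0.0096467243 / 0.0057036135 = 1.6913.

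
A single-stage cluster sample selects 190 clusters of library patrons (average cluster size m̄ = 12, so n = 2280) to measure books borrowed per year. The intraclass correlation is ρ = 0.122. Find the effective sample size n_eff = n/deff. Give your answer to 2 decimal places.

973.53

deff = 1 + (12 − 1)·0.122 = 1 + 1.342 = 2.342.
n_eff = 2280 / 2.342 = 973.53.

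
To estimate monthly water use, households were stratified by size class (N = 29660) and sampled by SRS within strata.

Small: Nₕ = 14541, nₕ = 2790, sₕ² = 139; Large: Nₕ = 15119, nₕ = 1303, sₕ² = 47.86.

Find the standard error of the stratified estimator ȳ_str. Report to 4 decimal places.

0.1356

Var(ȳ_str) = Σₕ Wₕ²(1 − fₕ)sₕ²/nₕ with Wₕ = Nₕ/N, N = 29660.
Small: Wₕ = 0.49025624; term = 0.49025624²·(1 − 0.19187126)·139/2790 = 0.0096769257.
Large: Wₕ = 0.50974376; term = 0.50974376²·(1 − 0.08618295)·47.86/1303 = 0.0087215038.
Sum = 0.01839843.
SE = √(0.01839843) = 0.1356.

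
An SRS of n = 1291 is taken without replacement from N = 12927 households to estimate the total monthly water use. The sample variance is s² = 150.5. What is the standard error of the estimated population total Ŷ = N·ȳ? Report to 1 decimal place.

Var(Ŷ) = N²·Var(ȳ) = N²·(1 − n/N)·s²/n.
f = 1291/12927 = 0.09986849; Var(ȳ) = 0.90013151·150.5/1291 = 0.104934.
Var(Ŷ) = 12927² · 0.104934 = 1.753524 × 10^7.
SE(Ŷ) = √(1.753524 × 10^7) = 4187.5.

4187.5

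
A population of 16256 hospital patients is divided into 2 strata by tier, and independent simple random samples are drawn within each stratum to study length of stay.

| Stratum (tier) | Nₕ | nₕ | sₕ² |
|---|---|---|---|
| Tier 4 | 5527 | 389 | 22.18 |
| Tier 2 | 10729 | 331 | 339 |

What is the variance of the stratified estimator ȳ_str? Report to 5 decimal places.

Var(ȳ_str) = Σₕ Wₕ²(1 − fₕ)sₕ²/nₕ with Wₕ = Nₕ/N, N = 16256.
Tier 4: Wₕ = 0.33999754; term = 0.33999754²·(1 − 0.07038176)·22.18/389 = 0.0061272856.
Tier 2: Wₕ = 0.66000246; term = 0.66000246²·(1 − 0.03085096)·339/331 = 0.43236784.
Sum = 0.43849513.

0.43850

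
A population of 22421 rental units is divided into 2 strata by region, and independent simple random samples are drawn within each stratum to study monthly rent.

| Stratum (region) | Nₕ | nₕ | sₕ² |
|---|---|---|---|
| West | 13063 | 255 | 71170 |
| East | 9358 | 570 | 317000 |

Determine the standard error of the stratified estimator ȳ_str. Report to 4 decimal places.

13.5599

Var(ȳ_str) = Σₕ Wₕ²(1 − fₕ)sₕ²/nₕ with Wₕ = Nₕ/N, N = 22421.
West: Wₕ = 0.58262343; term = 0.58262343²·(1 − 0.01952078)·71170/255 = 92.890451.
East: Wₕ = 0.41737657; term = 0.41737657²·(1 − 0.06091045)·317000/570 = 90.980336.
Sum = 183.87079.
SE = √(183.87079) = 13.5599.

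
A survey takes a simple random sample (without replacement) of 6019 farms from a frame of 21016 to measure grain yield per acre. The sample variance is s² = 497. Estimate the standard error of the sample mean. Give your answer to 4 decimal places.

0.2427

Under SRS without replacement, Var(ȳ) = (1 − f)·s²/n with f = n/N = 6019/21016 = 0.28640084.
Var(ȳ) = (1 − 0.28640084)·497/6019 = 0.71359916·0.082571856 = 0.058923207.
SE(ȳ) = √(0.058923207) = 0.2427.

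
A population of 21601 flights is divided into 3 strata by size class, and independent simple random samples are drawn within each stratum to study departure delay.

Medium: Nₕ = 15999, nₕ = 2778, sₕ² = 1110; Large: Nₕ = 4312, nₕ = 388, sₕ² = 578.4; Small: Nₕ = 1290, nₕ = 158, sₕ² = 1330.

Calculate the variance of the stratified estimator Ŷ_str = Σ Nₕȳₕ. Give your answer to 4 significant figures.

Var(Ŷ_str) = Σₕ Nₕ²(1 − fₕ)sₕ²/nₕ.
Medium: 15999²·(1 − 2778/15999)·1110/2778 = 8.4517741 × 10^7.
Large: 4312²·(1 − 388/4312)·578.4/388 = 2.522344 × 10^7.
Small: 1290²·(1 − 158/1290)·1330/158 = 1.229223 × 10^7.
Sum = 1.2203341 × 10^8.

1.220 × 10^8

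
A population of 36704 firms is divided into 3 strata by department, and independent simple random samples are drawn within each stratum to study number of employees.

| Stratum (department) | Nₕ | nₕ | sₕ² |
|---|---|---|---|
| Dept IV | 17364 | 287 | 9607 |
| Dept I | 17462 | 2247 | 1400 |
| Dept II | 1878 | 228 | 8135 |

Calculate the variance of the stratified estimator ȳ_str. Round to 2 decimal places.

Var(ȳ_str) = Σₕ Wₕ²(1 − fₕ)sₕ²/nₕ with Wₕ = Nₕ/N, N = 36704.
Dept IV: Wₕ = 0.47308195; term = 0.47308195²·(1 − 0.01652845)·9607/287 = 7.3678446.
Dept I: Wₕ = 0.47575196; term = 0.47575196²·(1 − 0.12867942)·1400/2247 = 0.12287516.
Dept II: Wₕ = 0.05116609; term = 0.05116609²·(1 − 0.12140575)·8135/228 = 0.082068302.
Sum = 7.5727881.

7.57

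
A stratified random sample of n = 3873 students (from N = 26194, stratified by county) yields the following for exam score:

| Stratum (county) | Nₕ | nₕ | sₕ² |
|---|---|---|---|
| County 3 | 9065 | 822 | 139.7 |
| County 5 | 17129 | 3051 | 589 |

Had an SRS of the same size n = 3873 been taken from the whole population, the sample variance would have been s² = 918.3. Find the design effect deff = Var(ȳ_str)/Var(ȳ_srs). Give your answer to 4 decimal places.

Var(ȳ_str) = Σ Wₕ²(1−fₕ)sₕ²/nₕ with Wₕ = Nₕ/26194:
  County 3: (9065/26194)²·(1−822/9065)·139.7/822 = 0.01850862
  County 5: (17129/26194)²·(1−3051/17129)·589/3051 = 0.067848838
  → Var(ȳ_str) = 0.086357458.
Var(ȳ_srs) = (1 − 3873/26194)·918.3/3873 = 0.20204537.
deff = 0.086357458 / 0.20204537 = 0.4274.

0.4274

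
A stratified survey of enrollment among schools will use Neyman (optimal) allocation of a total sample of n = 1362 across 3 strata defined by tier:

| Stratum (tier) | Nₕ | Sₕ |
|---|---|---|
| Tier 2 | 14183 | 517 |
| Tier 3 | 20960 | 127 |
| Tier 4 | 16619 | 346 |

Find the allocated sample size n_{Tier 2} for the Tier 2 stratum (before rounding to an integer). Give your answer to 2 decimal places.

Neyman allocation: nₕ = n·NₕSₕ / Σⱼ NⱼSⱼ.
Σ NⱼSⱼ = 14183·517 + 20960·127 + 16619·346 = 1.5744705 × 10^7.
n_{Tier 2} = 1362·14183·517 / (1.5744705 × 10^7) = 634.31.

634.31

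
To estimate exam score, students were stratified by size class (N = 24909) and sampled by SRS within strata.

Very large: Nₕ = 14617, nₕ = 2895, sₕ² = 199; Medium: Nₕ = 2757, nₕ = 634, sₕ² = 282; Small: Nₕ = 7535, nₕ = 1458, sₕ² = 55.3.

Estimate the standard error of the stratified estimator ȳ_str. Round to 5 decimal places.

0.16118

Var(ȳ_str) = Σₕ Wₕ²(1 − fₕ)sₕ²/nₕ with Wₕ = Nₕ/N, N = 24909.
Very large: Wₕ = 0.58681601; term = 0.58681601²·(1 − 0.19805706)·199/2895 = 0.018982433.
Medium: Wₕ = 0.11068289; term = 0.11068289²·(1 − 0.22996010)·282/634 = 0.004195986.
Small: Wₕ = 0.30250110; term = 0.30250110²·(1 − 0.19349701)·55.3/1458 = 0.0027991587.
Sum = 0.025977578.
SE = √(0.025977578) = 0.16118.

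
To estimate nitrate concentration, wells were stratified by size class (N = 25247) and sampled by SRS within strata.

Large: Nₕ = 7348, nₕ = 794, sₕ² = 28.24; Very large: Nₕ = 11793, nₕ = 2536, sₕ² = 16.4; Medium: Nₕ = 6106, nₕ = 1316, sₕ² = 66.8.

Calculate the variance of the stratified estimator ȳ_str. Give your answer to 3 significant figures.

0.00612

Var(ȳ_str) = Σₕ Wₕ²(1 − fₕ)sₕ²/nₕ with Wₕ = Nₕ/N, N = 25247.
Large: Wₕ = 0.29104448; term = 0.29104448²·(1 − 0.10805661)·28.24/794 = 0.0026872014.
Very large: Wₕ = 0.46710500; term = 0.46710500²·(1 − 0.21504282)·16.4/2536 = 0.001107566.
Medium: Wₕ = 0.24185052; term = 0.24185052²·(1 − 0.21552571)·66.8/1316 = 0.0023291278.
Sum = 0.0061238952.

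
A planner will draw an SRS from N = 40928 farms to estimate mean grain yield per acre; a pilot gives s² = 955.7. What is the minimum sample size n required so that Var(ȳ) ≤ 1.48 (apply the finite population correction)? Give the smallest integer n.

636

Without fpc, n₀ = s²/D = 955.7/1.48 = 645.7432.
With fpc, (1 − n/N)·s²/n ≤ D requires n ≥ n₀/(1 + n₀/N) = 645.7432/(1 + 645.7432/40928) = 635.7132.
Rounding up, n = 636.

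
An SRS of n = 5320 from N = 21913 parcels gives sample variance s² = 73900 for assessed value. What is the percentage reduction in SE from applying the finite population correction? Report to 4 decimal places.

12.9815

f = n/N = 5320/21913 = 0.24277826.
SE_no-fpc = √(s²/n) = 3.7270602; SE_fpc = √((1−f)s²/n) = 3.2432314.
Ratio = √(1−f) = 0.87018489. Reduction = 100·(1 − 0.87018489) = 12.9815%.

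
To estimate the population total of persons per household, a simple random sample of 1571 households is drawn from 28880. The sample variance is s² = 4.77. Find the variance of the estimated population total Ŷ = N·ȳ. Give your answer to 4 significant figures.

2.395 × 10^6

Var(Ŷ) = N²·Var(ȳ) = N²·(1 − n/N)·s²/n.
f = 1571/28880 = 0.05439751; Var(ȳ) = 0.94560249·4.77/1571 = 0.0028711164.
Var(Ŷ) = 28880² · 0.0028711164 = 2.3946673 × 10^6.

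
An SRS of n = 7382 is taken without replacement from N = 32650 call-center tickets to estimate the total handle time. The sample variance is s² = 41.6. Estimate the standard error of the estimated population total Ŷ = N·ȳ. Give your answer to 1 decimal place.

2156.2

Var(Ŷ) = N²·Var(ȳ) = N²·(1 − n/N)·s²/n.
f = 7382/32650 = 0.22609495; Var(ȳ) = 0.77390505·41.6/7382 = 0.0043612097.
Var(Ŷ) = 32650² · 0.0043612097 = 4.6491477 × 10^6.
SE(Ŷ) = √(4.6491477 × 10^6) = 2156.2.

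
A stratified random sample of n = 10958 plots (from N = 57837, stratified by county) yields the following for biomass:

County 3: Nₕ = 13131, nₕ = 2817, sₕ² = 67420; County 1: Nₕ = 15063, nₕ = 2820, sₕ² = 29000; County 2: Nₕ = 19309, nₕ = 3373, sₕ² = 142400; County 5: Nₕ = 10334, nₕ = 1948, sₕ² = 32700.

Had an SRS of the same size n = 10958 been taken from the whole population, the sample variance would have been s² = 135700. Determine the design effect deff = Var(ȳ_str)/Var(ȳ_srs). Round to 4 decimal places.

Var(ȳ_str) = Σ Wₕ²(1−fₕ)sₕ²/nₕ with Wₕ = Nₕ/57837:
  County 3: (13131/57837)²·(1−2817/13131)·67420/2817 = 0.96898112
  County 1: (15063/57837)²·(1−2820/15063)·29000/2820 = 0.56693948
  County 2: (19309/57837)²·(1−3373/19309)·142400/3373 = 3.8834815
  County 5: (10334/57837)²·(1−1948/10334)·32700/1948 = 0.43488117
  → Var(ȳ_str) = 5.8542833.
Var(ȳ_srs) = (1 − 10958/57837)·135700/10958 = 10.037398.
deff = 5.8542833 / 10.037398 = 0.5832.

0.5832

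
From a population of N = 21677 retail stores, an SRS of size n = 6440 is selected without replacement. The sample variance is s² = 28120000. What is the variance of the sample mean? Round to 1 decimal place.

3069.2

Under SRS without replacement, Var(ȳ) = (1 − f)·s²/n with f = n/N = 6440/21677 = 0.29708908.
Var(ȳ) = (1 − 0.29708908)·28120000/6440 = 0.70291092·4366.4596 = 3069.2322.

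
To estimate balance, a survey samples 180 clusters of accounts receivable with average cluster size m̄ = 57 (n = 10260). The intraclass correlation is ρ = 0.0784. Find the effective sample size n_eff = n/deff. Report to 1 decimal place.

1903.4

deff = 1 + (57 − 1)·0.0784 = 1 + 4.3904 = 5.3904.
n_eff = 10260 / 5.3904 = 1903.4.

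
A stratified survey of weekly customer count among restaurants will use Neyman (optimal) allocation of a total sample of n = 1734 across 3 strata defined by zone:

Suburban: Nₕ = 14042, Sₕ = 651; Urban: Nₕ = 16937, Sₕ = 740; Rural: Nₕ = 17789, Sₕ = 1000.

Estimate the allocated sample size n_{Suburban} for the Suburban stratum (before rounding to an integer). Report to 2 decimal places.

401.66

Neyman allocation: nₕ = n·NₕSₕ / Σⱼ NⱼSⱼ.
Σ NⱼSⱼ = 14042·651 + 16937·740 + 17789·1000 = 3.9463722 × 10^7.
n_{Suburban} = 1734·14042·651 / (3.9463722 × 10^7) = 401.66.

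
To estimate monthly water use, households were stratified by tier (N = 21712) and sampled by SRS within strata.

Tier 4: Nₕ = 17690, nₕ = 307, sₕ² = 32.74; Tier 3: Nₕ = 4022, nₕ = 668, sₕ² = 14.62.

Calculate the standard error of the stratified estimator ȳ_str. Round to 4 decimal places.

Var(ȳ_str) = Σₕ Wₕ²(1 − fₕ)sₕ²/nₕ with Wₕ = Nₕ/N, N = 21712.
Tier 4: Wₕ = 0.81475682; term = 0.81475682²·(1 − 0.01735444)·32.74/307 = 0.069565386.
Tier 3: Wₕ = 0.18524318; term = 0.18524318²·(1 − 0.16608652)·14.62/668 = 6.2629129 × 10^-4.
Sum = 0.070191677.
SE = √(0.070191677) = 0.2649.

0.2649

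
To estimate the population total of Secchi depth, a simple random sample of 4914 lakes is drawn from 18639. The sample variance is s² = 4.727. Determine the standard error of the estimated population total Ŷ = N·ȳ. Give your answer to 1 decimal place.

Var(Ŷ) = N²·Var(ȳ) = N²·(1 − n/N)·s²/n.
f = 4914/18639 = 0.26364075; Var(ȳ) = 0.73635925·4.727/4914 = 7.0833744 × 10^-4.
Var(Ŷ) = 18639² · (7.0833744 × 10^-4) = 246085.15.
SE(Ŷ) = √(246085.15) = 496.1.

496.1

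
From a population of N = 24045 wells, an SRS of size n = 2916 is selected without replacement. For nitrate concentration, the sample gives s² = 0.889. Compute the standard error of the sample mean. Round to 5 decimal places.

0.01637

Under SRS without replacement, Var(ȳ) = (1 − f)·s²/n with f = n/N = 2916/24045 = 0.12127261.
Var(ȳ) = (1 − 0.12127261)·0.889/2916 = 0.87872739·3.0486968 × 10^-4 = 2.6789734 × 10^-4.
SE(ȳ) = √(2.6789734 × 10^-4) = 0.01637.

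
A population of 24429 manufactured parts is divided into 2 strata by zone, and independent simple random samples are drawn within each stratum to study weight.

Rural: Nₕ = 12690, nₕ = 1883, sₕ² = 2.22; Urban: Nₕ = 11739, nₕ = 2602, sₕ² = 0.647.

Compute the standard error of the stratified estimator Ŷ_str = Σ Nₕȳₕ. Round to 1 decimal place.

434.0

Var(Ŷ_str) = Σₕ Nₕ²(1 − fₕ)sₕ²/nₕ.
Rural: 12690²·(1 − 1883/12690)·2.22/1883 = 161684.89.
Urban: 11739²·(1 − 2602/11739)·0.647/2602 = 26670.534.
Sum = 188355.42.
SE = √(188355.42) = 434.0.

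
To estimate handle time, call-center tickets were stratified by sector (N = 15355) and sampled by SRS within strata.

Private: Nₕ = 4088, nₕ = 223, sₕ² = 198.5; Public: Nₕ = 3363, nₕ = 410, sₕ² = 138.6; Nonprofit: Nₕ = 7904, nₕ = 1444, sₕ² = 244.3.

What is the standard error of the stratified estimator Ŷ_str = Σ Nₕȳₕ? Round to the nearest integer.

Var(Ŷ_str) = Σₕ Nₕ²(1 − fₕ)sₕ²/nₕ.
Private: 4088²·(1 − 223/4088)·198.5/223 = 1.4064232 × 10^7.
Public: 3363²·(1 − 410/3363)·138.6/410 = 3.3571418 × 10^6.
Nonprofit: 7904²·(1 − 1444/7904)·244.3/1444 = 8.638448 × 10^6.
Sum = 2.6059822 × 10^7.
SE = √(2.6059822 × 10^7) = 5105.

5105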